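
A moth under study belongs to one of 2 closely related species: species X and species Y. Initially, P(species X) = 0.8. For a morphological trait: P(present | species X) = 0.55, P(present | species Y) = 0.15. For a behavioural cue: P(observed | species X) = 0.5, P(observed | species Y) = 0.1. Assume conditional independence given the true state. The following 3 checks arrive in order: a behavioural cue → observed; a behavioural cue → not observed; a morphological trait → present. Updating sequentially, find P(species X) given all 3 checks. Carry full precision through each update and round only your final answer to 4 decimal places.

After a behavioural cue='observed': P(species X) = 0.5·0.8000 / (0.5·0.8000 + 0.1·0.2000) ≈ 0.9524
After a behavioural cue='not observed': P(species X) = 0.5·0.9524 / (0.5·0.9524 + 0.9·0.0476) ≈ 0.9174
After a morphological trait='present': P(species X) = 0.55·0.9174 / (0.55·0.9174 + 0.15·0.0826) ≈ 0.9760

0.9760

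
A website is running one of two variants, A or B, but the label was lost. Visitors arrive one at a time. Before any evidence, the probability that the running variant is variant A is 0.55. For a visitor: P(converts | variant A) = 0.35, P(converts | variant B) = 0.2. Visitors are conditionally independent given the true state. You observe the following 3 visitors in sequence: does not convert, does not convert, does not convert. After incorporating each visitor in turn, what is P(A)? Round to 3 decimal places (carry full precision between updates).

0.396

Apply Bayes' rule sequentially, carrying P(A) forward.
After 'does not convert': P(A) = 0.65·0.5500 / (0.65·0.5500 + 0.8·0.4500) ≈ 0.4983
After 'does not convert': P(A) = 0.65·0.4983 / (0.65·0.4983 + 0.8·0.5017) ≈ 0.4466
After 'does not convert': P(A) = 0.65·0.4466 / (0.65·0.4466 + 0.8·0.5534) ≈ 0.3960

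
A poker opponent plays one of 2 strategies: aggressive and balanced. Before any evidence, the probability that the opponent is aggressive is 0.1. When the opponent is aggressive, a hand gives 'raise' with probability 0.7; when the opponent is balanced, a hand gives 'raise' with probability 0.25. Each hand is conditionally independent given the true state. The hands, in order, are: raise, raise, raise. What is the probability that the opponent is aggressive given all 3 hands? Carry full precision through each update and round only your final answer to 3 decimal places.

After 'raise': P(aggressive) = 0.7·0.1000 / (0.7·0.1000 + 0.25·0.9000) ≈ 0.2373
After 'raise': P(aggressive) = 0.7·0.2373 / (0.7·0.2373 + 0.25·0.7627) ≈ 0.4656
After 'raise': P(aggressive) = 0.7·0.4656 / (0.7·0.4656 + 0.25·0.5344) ≈ 0.7092

0.709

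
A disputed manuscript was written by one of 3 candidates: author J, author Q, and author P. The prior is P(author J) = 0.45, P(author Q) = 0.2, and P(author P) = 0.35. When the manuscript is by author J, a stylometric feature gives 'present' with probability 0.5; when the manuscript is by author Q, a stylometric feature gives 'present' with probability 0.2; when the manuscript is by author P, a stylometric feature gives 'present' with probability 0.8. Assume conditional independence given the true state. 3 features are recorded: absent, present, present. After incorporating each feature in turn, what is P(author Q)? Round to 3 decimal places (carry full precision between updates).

Apply Bayes' rule sequentially, carrying P(author Q) forward.
After 'absent': normaliser = 0.5·0.4500 + 0.8·0.2000 + 0.2·0.3500; P(author J) ≈ 0.4945, P(author Q) ≈ 0.3516, P(author P) ≈ 0.1538
After 'present': normaliser = 0.5·0.4945 + 0.2·0.3516 + 0.8·0.1538; P(author J) ≈ 0.5611, P(author Q) ≈ 0.1596, P(author P) ≈ 0.2793
After 'present': normaliser = 0.5·0.5611 + 0.2·0.1596 + 0.8·0.2793; P(author J) ≈ 0.5235, P(author Q) ≈ 0.0596, P(author P) ≈ 0.4169

0.060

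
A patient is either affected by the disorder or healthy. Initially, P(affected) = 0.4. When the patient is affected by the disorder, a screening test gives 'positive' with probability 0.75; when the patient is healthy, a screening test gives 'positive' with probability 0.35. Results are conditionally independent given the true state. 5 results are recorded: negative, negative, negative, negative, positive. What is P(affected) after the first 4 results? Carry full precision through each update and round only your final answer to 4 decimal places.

0.0144

After 'negative': P(affected) = 0.25·0.4000 / (0.25·0.4000 + 0.65·0.6000) ≈ 0.2041
After 'negative': P(affected) = 0.25·0.2041 / (0.25·0.2041 + 0.65·0.7959) ≈ 0.0898
After 'negative': P(affected) = 0.25·0.0898 / (0.25·0.0898 + 0.65·0.9102) ≈ 0.0365
After 'negative': P(affected) = 0.25·0.0365 / (0.25·0.0365 + 0.65·0.9635) ≈ 0.0144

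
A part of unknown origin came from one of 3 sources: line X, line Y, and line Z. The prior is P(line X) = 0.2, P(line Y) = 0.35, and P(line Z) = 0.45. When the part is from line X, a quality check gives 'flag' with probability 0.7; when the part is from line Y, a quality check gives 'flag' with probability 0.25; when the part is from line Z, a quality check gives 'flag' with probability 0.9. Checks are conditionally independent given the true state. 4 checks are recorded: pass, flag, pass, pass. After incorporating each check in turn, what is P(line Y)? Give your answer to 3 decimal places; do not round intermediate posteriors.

0.898

Each posterior becomes the prior for the next update.
After 'pass': normaliser = 0.3·0.2000 + 0.75·0.3500 + 0.1·0.4500; P(line X) ≈ 0.1633, P(line Y) ≈ 0.7143, P(line Z) ≈ 0.1224
After 'flag': normaliser = 0.7·0.1633 + 0.25·0.7143 + 0.9·0.1224; P(line X) ≈ 0.2835, P(line Y) ≈ 0.4430, P(line Z) ≈ 0.2734
After 'pass': normaliser = 0.3·0.2835 + 0.75·0.4430 + 0.1·0.2734; P(line X) ≈ 0.1913, P(line Y) ≈ 0.7472, P(line Z) ≈ 0.0615
After 'pass': normaliser = 0.3·0.1913 + 0.75·0.7472 + 0.1·0.0615; P(line X) ≈ 0.0920, P(line Y) ≈ 0.8982, P(line Z) ≈ 0.0099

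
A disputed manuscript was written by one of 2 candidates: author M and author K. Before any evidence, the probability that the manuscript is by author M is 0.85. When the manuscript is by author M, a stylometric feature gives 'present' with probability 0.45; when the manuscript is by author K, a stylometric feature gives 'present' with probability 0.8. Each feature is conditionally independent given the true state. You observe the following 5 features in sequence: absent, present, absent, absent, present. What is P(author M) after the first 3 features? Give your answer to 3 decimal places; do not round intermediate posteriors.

After 'absent': P(author M) = 0.55·0.8500 / (0.55·0.8500 + 0.2·0.1500) ≈ 0.9397
After 'present': P(author M) = 0.45·0.9397 / (0.45·0.9397 + 0.8·0.0603) ≈ 0.8976
After 'absent': P(author M) = 0.55·0.8976 / (0.55·0.8976 + 0.2·0.1024) ≈ 0.9602

0.960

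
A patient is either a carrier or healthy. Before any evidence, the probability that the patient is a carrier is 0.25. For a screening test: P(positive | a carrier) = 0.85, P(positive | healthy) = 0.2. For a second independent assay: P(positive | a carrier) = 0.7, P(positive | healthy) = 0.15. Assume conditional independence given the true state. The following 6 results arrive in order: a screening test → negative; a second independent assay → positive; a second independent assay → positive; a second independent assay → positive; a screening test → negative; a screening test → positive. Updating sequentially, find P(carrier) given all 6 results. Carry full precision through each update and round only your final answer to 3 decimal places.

0.835

After a screening test='negative': P(carrier) = 0.15·0.2500 / (0.15·0.2500 + 0.8·0.7500) ≈ 0.0588
After a second independent assay='positive': P(carrier) = 0.7·0.0588 / (0.7·0.0588 + 0.15·0.9412) ≈ 0.2258
After a second independent assay='positive': P(carrier) = 0.7·0.2258 / (0.7·0.2258 + 0.15·0.7742) ≈ 0.5765
After a second independent assay='positive': P(carrier) = 0.7·0.5765 / (0.7·0.5765 + 0.15·0.4235) ≈ 0.8640
After a screening test='negative': P(carrier) = 0.15·0.8640 / (0.15·0.8640 + 0.8·0.1360) ≈ 0.5436
After a screening test='positive': P(carrier) = 0.85·0.5436 / (0.85·0.5436 + 0.2·0.4564) ≈ 0.8350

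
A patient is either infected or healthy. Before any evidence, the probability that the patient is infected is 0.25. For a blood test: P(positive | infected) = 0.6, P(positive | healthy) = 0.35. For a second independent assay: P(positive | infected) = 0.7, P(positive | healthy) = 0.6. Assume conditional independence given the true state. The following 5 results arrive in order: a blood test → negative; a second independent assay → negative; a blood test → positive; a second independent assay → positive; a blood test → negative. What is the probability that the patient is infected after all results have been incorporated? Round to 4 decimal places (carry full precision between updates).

0.1592

After a blood test='negative': P(infected) = 0.4·0.2500 / (0.4·0.2500 + 0.65·0.7500) ≈ 0.1702
After a second independent assay='negative': P(infected) = 0.3·0.1702 / (0.3·0.1702 + 0.4·0.8298) ≈ 0.1333
After a blood test='positive': P(infected) = 0.6·0.1333 / (0.6·0.1333 + 0.35·0.8667) ≈ 0.2087
After a second independent assay='positive': P(infected) = 0.7·0.2087 / (0.7·0.2087 + 0.6·0.7913) ≈ 0.2353
After a blood test='negative': P(infected) = 0.4·0.2353 / (0.4·0.2353 + 0.65·0.7647) ≈ 0.1592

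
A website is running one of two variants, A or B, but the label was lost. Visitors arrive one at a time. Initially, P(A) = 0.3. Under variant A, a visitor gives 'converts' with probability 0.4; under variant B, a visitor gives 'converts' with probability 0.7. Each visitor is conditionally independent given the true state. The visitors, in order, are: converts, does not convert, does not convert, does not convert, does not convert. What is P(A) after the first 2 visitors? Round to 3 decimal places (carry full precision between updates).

0.329

After 'converts': P(A) = 0.4·0.3000 / (0.4·0.3000 + 0.7·0.7000) ≈ 0.1967
After 'does not convert': P(A) = 0.6·0.1967 / (0.6·0.1967 + 0.3·0.8033) ≈ 0.3288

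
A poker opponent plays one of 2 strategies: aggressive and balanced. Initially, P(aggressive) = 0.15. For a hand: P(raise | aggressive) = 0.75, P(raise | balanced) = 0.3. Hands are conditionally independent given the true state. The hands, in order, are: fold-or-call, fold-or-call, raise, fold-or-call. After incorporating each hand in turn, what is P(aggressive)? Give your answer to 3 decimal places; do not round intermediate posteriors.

0.020

After 'fold-or-call': P(aggressive) = 0.25·0.1500 / (0.25·0.1500 + 0.7·0.8500) ≈ 0.0593
After 'fold-or-call': P(aggressive) = 0.25·0.0593 / (0.25·0.0593 + 0.7·0.9407) ≈ 0.0220
After 'raise': P(aggressive) = 0.75·0.0220 / (0.75·0.0220 + 0.3·0.9780) ≈ 0.0533
After 'fold-or-call': P(aggressive) = 0.25·0.0533 / (0.25·0.0533 + 0.7·0.9467) ≈ 0.0197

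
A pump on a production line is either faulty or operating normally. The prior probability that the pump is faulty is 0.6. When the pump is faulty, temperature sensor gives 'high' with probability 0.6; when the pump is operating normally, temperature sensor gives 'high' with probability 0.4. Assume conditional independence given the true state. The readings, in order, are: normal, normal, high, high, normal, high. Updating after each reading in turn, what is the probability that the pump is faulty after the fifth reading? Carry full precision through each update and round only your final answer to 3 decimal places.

0.500

Each posterior becomes the prior for the next update.
After 'normal': P(faulty) = 0.4·0.6000 / (0.4·0.6000 + 0.6·0.4000) ≈ 0.5000
After 'normal': P(faulty) = 0.4·0.5000 / (0.4·0.5000 + 0.6·0.5000) ≈ 0.4000
After 'high': P(faulty) = 0.6·0.4000 / (0.6·0.4000 + 0.4·0.6000) ≈ 0.5000
After 'high': P(faulty) = 0.6·0.5000 / (0.6·0.5000 + 0.4·0.5000) ≈ 0.6000
After 'normal': P(faulty) = 0.4·0.6000 / (0.4·0.6000 + 0.6·0.4000) ≈ 0.5000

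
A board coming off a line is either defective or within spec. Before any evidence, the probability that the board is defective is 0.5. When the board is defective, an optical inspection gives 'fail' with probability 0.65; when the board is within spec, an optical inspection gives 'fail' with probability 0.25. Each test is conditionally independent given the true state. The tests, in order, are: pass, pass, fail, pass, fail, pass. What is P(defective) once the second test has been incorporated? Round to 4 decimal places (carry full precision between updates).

0.1788

After 'pass': P(defective) = 0.35·0.5000 / (0.35·0.5000 + 0.75·0.5000) ≈ 0.3182
After 'pass': P(defective) = 0.35·0.3182 / (0.35·0.3182 + 0.75·0.6818) ≈ 0.1788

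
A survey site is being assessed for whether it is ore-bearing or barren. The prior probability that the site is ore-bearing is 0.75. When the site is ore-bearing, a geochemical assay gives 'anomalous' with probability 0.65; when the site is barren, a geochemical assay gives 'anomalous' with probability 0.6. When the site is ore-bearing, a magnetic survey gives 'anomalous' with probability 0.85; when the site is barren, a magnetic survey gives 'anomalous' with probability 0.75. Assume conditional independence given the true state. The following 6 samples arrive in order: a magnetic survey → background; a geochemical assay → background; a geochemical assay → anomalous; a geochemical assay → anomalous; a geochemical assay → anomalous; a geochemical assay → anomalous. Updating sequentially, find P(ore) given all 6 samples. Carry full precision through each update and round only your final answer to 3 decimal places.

0.684

After a magnetic survey='background': P(ore) = 0.15·0.7500 / (0.15·0.7500 + 0.25·0.2500) ≈ 0.6429
After a geochemical assay='background': P(ore) = 0.35·0.6429 / (0.35·0.6429 + 0.4·0.3571) ≈ 0.6117
After a geochemical assay='anomalous': P(ore) = 0.65·0.6117 / (0.65·0.6117 + 0.6·0.3883) ≈ 0.6305
After a geochemical assay='anomalous': P(ore) = 0.65·0.6305 / (0.65·0.6305 + 0.6·0.3695) ≈ 0.6489
After a geochemical assay='anomalous': P(ore) = 0.65·0.6489 / (0.65·0.6489 + 0.6·0.3511) ≈ 0.6669
After a geochemical assay='anomalous': P(ore) = 0.65·0.6669 / (0.65·0.6669 + 0.6·0.3331) ≈ 0.6845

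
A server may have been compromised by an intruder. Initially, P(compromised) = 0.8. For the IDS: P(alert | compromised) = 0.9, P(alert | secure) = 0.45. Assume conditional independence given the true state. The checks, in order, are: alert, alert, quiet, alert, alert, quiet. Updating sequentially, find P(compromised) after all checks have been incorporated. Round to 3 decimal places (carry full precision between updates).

0.679

After 'alert': P(compromised) = 0.9·0.8000 / (0.9·0.8000 + 0.45·0.2000) ≈ 0.8889
After 'alert': P(compromised) = 0.9·0.8889 / (0.9·0.8889 + 0.45·0.1111) ≈ 0.9412
After 'quiet': P(compromised) = 0.1·0.9412 / (0.1·0.9412 + 0.55·0.0588) ≈ 0.7442
After 'alert': P(compromised) = 0.9·0.7442 / (0.9·0.7442 + 0.45·0.2558) ≈ 0.8533
After 'alert': P(compromised) = 0.9·0.8533 / (0.9·0.8533 + 0.45·0.1467) ≈ 0.9209
After 'quiet': P(compromised) = 0.1·0.9209 / (0.1·0.9209 + 0.55·0.0791) ≈ 0.6790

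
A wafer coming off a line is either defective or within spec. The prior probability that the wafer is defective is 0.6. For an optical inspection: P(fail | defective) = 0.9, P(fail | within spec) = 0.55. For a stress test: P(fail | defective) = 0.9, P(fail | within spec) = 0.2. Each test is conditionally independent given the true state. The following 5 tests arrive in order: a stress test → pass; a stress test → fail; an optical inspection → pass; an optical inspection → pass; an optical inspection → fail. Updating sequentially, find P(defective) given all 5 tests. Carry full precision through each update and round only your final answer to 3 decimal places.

0.064

After a stress test='pass': P(defective) = 0.1·0.6000 / (0.1·0.6000 + 0.8·0.4000) ≈ 0.1579
After a stress test='fail': P(defective) = 0.9·0.1579 / (0.9·0.1579 + 0.2·0.8421) ≈ 0.4576
After an optical inspection='pass': P(defective) = 0.1·0.4576 / (0.1·0.4576 + 0.45·0.5424) ≈ 0.1579
After an optical inspection='pass': P(defective) = 0.1·0.1579 / (0.1·0.1579 + 0.45·0.8421) ≈ 0.0400
After an optical inspection='fail': P(defective) = 0.9·0.0400 / (0.9·0.0400 + 0.55·0.9600) ≈ 0.0638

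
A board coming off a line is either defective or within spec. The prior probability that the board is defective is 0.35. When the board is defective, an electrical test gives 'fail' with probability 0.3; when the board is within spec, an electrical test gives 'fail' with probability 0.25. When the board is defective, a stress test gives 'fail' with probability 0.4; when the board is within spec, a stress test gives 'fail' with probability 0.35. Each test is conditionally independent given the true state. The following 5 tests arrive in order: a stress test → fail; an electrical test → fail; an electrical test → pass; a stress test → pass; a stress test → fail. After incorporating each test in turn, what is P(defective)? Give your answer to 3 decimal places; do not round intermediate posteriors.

After a stress test='fail': P(defective) = 0.4·0.3500 / (0.4·0.3500 + 0.35·0.6500) ≈ 0.3810
After an electrical test='fail': P(defective) = 0.3·0.3810 / (0.3·0.3810 + 0.25·0.6190) ≈ 0.4248
After an electrical test='pass': P(defective) = 0.7·0.4248 / (0.7·0.4248 + 0.75·0.5752) ≈ 0.4080
After a stress test='pass': P(defective) = 0.6·0.4080 / (0.6·0.4080 + 0.65·0.5920) ≈ 0.3888
After a stress test='fail': P(defective) = 0.4·0.3888 / (0.4·0.3888 + 0.35·0.6112) ≈ 0.4210

0.421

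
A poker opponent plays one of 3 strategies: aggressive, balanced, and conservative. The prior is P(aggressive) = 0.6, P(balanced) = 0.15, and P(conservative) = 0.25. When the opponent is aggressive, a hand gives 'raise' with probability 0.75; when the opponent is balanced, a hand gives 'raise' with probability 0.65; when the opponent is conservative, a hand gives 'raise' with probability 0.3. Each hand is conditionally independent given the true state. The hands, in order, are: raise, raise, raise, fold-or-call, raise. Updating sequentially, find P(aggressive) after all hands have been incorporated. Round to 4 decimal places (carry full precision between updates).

Each posterior becomes the prior for the next update.
After 'raise': normaliser = 0.75·0.6000 + 0.65·0.1500 + 0.3·0.2500; P(aggressive) ≈ 0.7229, P(balanced) ≈ 0.1566, P(conservative) ≈ 0.1205
After 'raise': normaliser = 0.75·0.7229 + 0.65·0.1566 + 0.3·0.1205; P(aggressive) ≈ 0.7972, P(balanced) ≈ 0.1497, P(conservative) ≈ 0.0531
After 'raise': normaliser = 0.75·0.7972 + 0.65·0.1497 + 0.3·0.0531; P(aggressive) ≈ 0.8408, P(balanced) ≈ 0.1368, P(conservative) ≈ 0.0224
After 'fold-or-call': normaliser = 0.25·0.8408 + 0.35·0.1368 + 0.7·0.0224; P(aggressive) ≈ 0.7678, P(balanced) ≈ 0.1749, P(conservative) ≈ 0.0573
After 'raise': normaliser = 0.75·0.7678 + 0.65·0.1749 + 0.3·0.0573; P(aggressive) ≈ 0.8148, P(balanced) ≈ 0.1609, P(conservative) ≈ 0.0243

0.8148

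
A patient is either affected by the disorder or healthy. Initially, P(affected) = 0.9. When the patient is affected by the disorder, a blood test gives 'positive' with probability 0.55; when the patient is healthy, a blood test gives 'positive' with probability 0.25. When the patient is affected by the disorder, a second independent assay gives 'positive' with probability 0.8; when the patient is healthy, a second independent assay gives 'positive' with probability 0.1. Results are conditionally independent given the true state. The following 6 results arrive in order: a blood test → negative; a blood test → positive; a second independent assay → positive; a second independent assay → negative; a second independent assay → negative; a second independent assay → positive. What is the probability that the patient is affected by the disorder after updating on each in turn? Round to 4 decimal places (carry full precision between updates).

0.9741

After a blood test='negative': P(affected) = 0.45·0.9000 / (0.45·0.9000 + 0.75·0.1000) ≈ 0.8438
After a blood test='positive': P(affected) = 0.55·0.8438 / (0.55·0.8438 + 0.25·0.1562) ≈ 0.9224
After a second independent assay='positive': P(affected) = 0.8·0.9224 / (0.8·0.9224 + 0.1·0.0776) ≈ 0.9896
After a second independent assay='negative': P(affected) = 0.2·0.9896 / (0.2·0.9896 + 0.9·0.0104) ≈ 0.9548
After a second independent assay='negative': P(affected) = 0.2·0.9548 / (0.2·0.9548 + 0.9·0.0452) ≈ 0.8244
After a second independent assay='positive': P(affected) = 0.8·0.8244 / (0.8·0.8244 + 0.1·0.1756) ≈ 0.9741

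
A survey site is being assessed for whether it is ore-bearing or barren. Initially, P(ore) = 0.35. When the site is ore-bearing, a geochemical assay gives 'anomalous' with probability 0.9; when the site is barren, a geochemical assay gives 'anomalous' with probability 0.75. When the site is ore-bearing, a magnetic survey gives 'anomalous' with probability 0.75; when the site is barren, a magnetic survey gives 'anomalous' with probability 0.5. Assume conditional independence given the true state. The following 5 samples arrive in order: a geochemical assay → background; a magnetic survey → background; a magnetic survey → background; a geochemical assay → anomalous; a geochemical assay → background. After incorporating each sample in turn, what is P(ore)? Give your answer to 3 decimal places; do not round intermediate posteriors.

0.025

After a geochemical assay='background': P(ore) = 0.1·0.3500 / (0.1·0.3500 + 0.25·0.6500) ≈ 0.1772
After a magnetic survey='background': P(ore) = 0.25·0.1772 / (0.25·0.1772 + 0.5·0.8228) ≈ 0.0972
After a magnetic survey='background': P(ore) = 0.25·0.0972 / (0.25·0.0972 + 0.5·0.9028) ≈ 0.0511
After a geochemical assay='anomalous': P(ore) = 0.9·0.0511 / (0.9·0.0511 + 0.75·0.9489) ≈ 0.0607
After a geochemical assay='background': P(ore) = 0.1·0.0607 / (0.1·0.0607 + 0.25·0.9393) ≈ 0.0252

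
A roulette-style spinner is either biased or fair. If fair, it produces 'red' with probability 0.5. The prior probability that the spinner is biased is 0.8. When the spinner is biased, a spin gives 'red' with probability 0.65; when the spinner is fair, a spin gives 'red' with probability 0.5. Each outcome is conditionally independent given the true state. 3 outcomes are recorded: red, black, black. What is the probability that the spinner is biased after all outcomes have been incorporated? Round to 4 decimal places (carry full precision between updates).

Each posterior becomes the prior for the next update.
After 'red': P(biased) = 0.65·0.8000 / (0.65·0.8000 + 0.5·0.2000) ≈ 0.8387
After 'black': P(biased) = 0.35·0.8387 / (0.35·0.8387 + 0.5·0.1613) ≈ 0.7845
After 'black': P(biased) = 0.35·0.7845 / (0.35·0.7845 + 0.5·0.2155) ≈ 0.7182

0.7182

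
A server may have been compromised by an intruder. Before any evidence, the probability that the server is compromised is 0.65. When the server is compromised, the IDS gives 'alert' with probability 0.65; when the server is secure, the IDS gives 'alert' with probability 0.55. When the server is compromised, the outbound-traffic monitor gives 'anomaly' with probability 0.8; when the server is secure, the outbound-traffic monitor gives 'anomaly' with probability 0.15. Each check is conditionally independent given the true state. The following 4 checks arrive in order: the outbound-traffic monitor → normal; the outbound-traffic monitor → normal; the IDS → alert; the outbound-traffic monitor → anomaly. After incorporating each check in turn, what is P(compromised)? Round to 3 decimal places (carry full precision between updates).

After the outbound-traffic monitor='normal': P(compromised) = 0.2·0.6500 / (0.2·0.6500 + 0.85·0.3500) ≈ 0.3041
After the outbound-traffic monitor='normal': P(compromised) = 0.2·0.3041 / (0.2·0.3041 + 0.85·0.6959) ≈ 0.0932
After the IDS='alert': P(compromised) = 0.65·0.0932 / (0.65·0.0932 + 0.55·0.9068) ≈ 0.1083
After the outbound-traffic monitor='anomaly': P(compromised) = 0.8·0.1083 / (0.8·0.1083 + 0.15·0.8917) ≈ 0.3932

0.393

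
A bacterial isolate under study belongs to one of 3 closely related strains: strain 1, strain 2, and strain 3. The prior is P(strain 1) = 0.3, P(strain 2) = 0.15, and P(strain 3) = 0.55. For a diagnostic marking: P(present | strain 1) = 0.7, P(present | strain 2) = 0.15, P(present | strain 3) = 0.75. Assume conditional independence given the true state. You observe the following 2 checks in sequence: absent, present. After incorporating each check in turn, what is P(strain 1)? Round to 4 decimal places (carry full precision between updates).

0.3401

Apply Bayes' rule sequentially, carrying P(strain 1) forward.
After 'absent': normaliser = 0.3·0.3000 + 0.85·0.1500 + 0.25·0.5500; P(strain 1) ≈ 0.2535, P(strain 2) ≈ 0.3592, P(strain 3) ≈ 0.3873
After 'present': normaliser = 0.7·0.2535 + 0.15·0.3592 + 0.75·0.3873; P(strain 1) ≈ 0.3401, P(strain 2) ≈ 0.1032, P(strain 3) ≈ 0.5567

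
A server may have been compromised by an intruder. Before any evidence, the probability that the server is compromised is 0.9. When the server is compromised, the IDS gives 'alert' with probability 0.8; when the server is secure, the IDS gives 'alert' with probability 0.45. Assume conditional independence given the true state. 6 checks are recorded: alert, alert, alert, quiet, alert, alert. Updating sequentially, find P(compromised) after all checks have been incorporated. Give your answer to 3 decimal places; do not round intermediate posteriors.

After 'alert': P(compromised) = 0.8·0.9000 / (0.8·0.9000 + 0.45·0.1000) ≈ 0.9412
After 'alert': P(compromised) = 0.8·0.9412 / (0.8·0.9412 + 0.45·0.0588) ≈ 0.9660
After 'alert': P(compromised) = 0.8·0.9660 / (0.8·0.9660 + 0.45·0.0340) ≈ 0.9806
After 'quiet': P(compromised) = 0.2·0.9806 / (0.2·0.9806 + 0.55·0.0194) ≈ 0.9484
After 'alert': P(compromised) = 0.8·0.9484 / (0.8·0.9484 + 0.45·0.0516) ≈ 0.9703
After 'alert': P(compromised) = 0.8·0.9703 / (0.8·0.9703 + 0.45·0.0297) ≈ 0.9831

0.983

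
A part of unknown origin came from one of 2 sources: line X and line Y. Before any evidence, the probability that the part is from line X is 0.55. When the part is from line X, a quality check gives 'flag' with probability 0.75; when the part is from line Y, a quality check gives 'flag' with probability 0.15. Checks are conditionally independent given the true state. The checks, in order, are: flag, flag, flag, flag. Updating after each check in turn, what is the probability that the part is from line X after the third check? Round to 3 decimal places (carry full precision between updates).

After 'flag': P(line X) = 0.75·0.5500 / (0.75·0.5500 + 0.15·0.4500) ≈ 0.8594
After 'flag': P(line X) = 0.75·0.8594 / (0.75·0.8594 + 0.15·0.1406) ≈ 0.9683
After 'flag': P(line X) = 0.75·0.9683 / (0.75·0.9683 + 0.15·0.0317) ≈ 0.9935

0.993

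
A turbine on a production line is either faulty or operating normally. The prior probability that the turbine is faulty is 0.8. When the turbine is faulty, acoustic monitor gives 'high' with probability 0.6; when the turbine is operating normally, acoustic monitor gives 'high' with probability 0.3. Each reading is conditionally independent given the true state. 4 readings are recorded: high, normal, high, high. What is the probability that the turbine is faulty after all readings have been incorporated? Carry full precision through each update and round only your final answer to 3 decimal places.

Apply Bayes' rule sequentially, carrying P(faulty) forward.
After 'high': P(faulty) = 0.6·0.8000 / (0.6·0.8000 + 0.3·0.2000) ≈ 0.8889
After 'normal': P(faulty) = 0.4·0.8889 / (0.4·0.8889 + 0.7·0.1111) ≈ 0.8205
After 'high': P(faulty) = 0.6·0.8205 / (0.6·0.8205 + 0.3·0.1795) ≈ 0.9014
After 'high': P(faulty) = 0.6·0.9014 / (0.6·0.9014 + 0.3·0.0986) ≈ 0.9481

0.948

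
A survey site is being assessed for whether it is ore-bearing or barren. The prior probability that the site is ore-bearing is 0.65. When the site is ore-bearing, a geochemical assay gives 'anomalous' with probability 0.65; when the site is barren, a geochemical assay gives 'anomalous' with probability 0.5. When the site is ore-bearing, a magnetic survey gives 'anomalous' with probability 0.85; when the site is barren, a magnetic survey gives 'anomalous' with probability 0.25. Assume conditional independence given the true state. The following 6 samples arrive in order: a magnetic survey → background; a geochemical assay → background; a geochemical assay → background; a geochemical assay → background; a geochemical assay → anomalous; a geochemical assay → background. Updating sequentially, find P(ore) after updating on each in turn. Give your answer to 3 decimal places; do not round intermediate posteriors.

0.104

After a magnetic survey='background': P(ore) = 0.15·0.6500 / (0.15·0.6500 + 0.75·0.3500) ≈ 0.2708
After a geochemical assay='background': P(ore) = 0.35·0.2708 / (0.35·0.2708 + 0.5·0.7292) ≈ 0.2063
After a geochemical assay='background': P(ore) = 0.35·0.2063 / (0.35·0.2063 + 0.5·0.7937) ≈ 0.1540
After a geochemical assay='background': P(ore) = 0.35·0.1540 / (0.35·0.1540 + 0.5·0.8460) ≈ 0.1130
After a geochemical assay='anomalous': P(ore) = 0.65·0.1130 / (0.65·0.1130 + 0.5·0.8870) ≈ 0.1421
After a geochemical assay='background': P(ore) = 0.35·0.1421 / (0.35·0.1421 + 0.5·0.8579) ≈ 0.1039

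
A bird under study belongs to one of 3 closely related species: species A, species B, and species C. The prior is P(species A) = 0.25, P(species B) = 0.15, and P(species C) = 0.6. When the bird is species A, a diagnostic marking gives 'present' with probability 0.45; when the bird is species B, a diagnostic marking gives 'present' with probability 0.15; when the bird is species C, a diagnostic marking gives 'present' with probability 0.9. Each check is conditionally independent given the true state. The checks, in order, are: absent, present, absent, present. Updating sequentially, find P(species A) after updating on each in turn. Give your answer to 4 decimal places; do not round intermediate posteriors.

0.6772

Apply Bayes' rule sequentially, carrying P(species A) forward.
After 'absent': normaliser = 0.55·0.2500 + 0.85·0.1500 + 0.1·0.6000; P(species A) ≈ 0.4231, P(species B) ≈ 0.3923, P(species C) ≈ 0.1846
After 'present': normaliser = 0.45·0.4231 + 0.15·0.3923 + 0.9·0.1846; P(species A) ≈ 0.4583, P(species B) ≈ 0.1417, P(species C) ≈ 0.4000
After 'absent': normaliser = 0.55·0.4583 + 0.85·0.1417 + 0.1·0.4000; P(species A) ≈ 0.6111, P(species B) ≈ 0.2919, P(species C) ≈ 0.0970
After 'present': normaliser = 0.45·0.6111 + 0.15·0.2919 + 0.9·0.0970; P(species A) ≈ 0.6772, P(species B) ≈ 0.1078, P(species C) ≈ 0.2149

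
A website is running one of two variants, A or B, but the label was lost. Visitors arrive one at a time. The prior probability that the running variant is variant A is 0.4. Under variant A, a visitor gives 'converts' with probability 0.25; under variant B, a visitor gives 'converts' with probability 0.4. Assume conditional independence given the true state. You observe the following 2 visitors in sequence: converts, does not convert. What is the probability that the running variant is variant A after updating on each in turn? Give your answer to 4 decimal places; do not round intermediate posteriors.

Each posterior becomes the prior for the next update.
After 'converts': P(A) = 0.25·0.4000 / (0.25·0.4000 + 0.4·0.6000) ≈ 0.2941
After 'does not convert': P(A) = 0.75·0.2941 / (0.75·0.2941 + 0.6·0.7059) ≈ 0.3425

0.3425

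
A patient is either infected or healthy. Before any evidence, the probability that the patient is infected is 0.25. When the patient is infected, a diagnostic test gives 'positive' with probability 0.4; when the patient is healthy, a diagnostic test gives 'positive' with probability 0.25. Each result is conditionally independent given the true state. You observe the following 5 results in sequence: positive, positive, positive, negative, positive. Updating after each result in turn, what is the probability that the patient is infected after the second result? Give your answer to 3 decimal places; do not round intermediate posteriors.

0.460

After 'positive': P(infected) = 0.4·0.2500 / (0.4·0.2500 + 0.25·0.7500) ≈ 0.3478
After 'positive': P(infected) = 0.4·0.3478 / (0.4·0.3478 + 0.25·0.6522) ≈ 0.4604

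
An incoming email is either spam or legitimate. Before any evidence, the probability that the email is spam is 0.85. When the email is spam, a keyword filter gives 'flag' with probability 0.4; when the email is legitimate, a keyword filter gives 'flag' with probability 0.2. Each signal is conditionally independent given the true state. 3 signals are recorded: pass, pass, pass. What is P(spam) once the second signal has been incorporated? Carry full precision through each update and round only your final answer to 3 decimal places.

0.761

Apply Bayes' rule sequentially, carrying P(spam) forward.
After 'pass': P(spam) = 0.6·0.8500 / (0.6·0.8500 + 0.8·0.1500) ≈ 0.8095
After 'pass': P(spam) = 0.6·0.8095 / (0.6·0.8095 + 0.8·0.1905) ≈ 0.7612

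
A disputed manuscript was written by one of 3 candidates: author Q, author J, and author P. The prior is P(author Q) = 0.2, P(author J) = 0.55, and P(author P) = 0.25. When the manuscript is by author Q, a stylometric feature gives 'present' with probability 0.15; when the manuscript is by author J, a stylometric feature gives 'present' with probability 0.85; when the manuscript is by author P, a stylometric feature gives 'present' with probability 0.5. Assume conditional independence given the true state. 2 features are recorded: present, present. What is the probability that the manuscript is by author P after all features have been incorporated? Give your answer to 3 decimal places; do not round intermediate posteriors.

0.135

After 'present': normaliser = 0.15·0.2000 + 0.85·0.5500 + 0.5·0.2500; P(author Q) ≈ 0.0482, P(author J) ≈ 0.7510, P(author P) ≈ 0.2008
After 'present': normaliser = 0.15·0.0482 + 0.85·0.7510 + 0.5·0.2008; P(author Q) ≈ 0.0097, P(author J) ≈ 0.8557, P(author P) ≈ 0.1346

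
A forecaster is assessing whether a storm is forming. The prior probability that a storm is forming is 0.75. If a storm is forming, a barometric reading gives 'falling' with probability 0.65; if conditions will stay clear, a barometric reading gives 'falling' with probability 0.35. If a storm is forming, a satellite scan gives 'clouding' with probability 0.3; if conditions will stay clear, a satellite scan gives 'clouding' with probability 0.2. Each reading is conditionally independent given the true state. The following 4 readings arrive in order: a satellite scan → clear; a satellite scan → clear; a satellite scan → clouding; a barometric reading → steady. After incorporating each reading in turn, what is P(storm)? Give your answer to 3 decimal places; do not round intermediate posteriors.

After a satellite scan='clear': P(storm) = 0.7·0.7500 / (0.7·0.7500 + 0.8·0.2500) ≈ 0.7241
After a satellite scan='clear': P(storm) = 0.7·0.7241 / (0.7·0.7241 + 0.8·0.2759) ≈ 0.6967
After a satellite scan='clouding': P(storm) = 0.3·0.6967 / (0.3·0.6967 + 0.2·0.3033) ≈ 0.7750
After a barometric reading='steady': P(storm) = 0.35·0.7750 / (0.35·0.7750 + 0.65·0.2250) ≈ 0.6498

0.650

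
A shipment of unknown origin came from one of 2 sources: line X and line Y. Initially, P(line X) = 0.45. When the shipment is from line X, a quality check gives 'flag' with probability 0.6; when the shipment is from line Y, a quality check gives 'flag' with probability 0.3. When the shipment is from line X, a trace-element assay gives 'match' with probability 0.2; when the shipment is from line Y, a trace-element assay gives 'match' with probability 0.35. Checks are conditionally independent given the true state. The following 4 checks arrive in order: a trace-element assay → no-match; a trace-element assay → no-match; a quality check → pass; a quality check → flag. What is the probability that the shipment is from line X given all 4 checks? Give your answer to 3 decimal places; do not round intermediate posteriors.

0.586

After a trace-element assay='no-match': P(line X) = 0.8·0.4500 / (0.8·0.4500 + 0.65·0.5500) ≈ 0.5017
After a trace-element assay='no-match': P(line X) = 0.8·0.5017 / (0.8·0.5017 + 0.65·0.4983) ≈ 0.5534
After a quality check='pass': P(line X) = 0.4·0.5534 / (0.4·0.5534 + 0.7·0.4466) ≈ 0.4146
After a quality check='flag': P(line X) = 0.6·0.4146 / (0.6·0.4146 + 0.3·0.5854) ≈ 0.5862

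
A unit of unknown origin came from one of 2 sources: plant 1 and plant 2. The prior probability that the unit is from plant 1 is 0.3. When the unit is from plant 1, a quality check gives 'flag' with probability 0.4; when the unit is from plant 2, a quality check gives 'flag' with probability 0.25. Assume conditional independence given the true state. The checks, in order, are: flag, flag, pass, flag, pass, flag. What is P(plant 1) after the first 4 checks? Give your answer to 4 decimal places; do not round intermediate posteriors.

0.5841

After 'flag': P(plant 1) = 0.4·0.3000 / (0.4·0.3000 + 0.25·0.7000) ≈ 0.4068
After 'flag': P(plant 1) = 0.4·0.4068 / (0.4·0.4068 + 0.25·0.5932) ≈ 0.5232
After 'pass': P(plant 1) = 0.6·0.5232 / (0.6·0.5232 + 0.75·0.4768) ≈ 0.4674
After 'flag': P(plant 1) = 0.4·0.4674 / (0.4·0.4674 + 0.25·0.5326) ≈ 0.5841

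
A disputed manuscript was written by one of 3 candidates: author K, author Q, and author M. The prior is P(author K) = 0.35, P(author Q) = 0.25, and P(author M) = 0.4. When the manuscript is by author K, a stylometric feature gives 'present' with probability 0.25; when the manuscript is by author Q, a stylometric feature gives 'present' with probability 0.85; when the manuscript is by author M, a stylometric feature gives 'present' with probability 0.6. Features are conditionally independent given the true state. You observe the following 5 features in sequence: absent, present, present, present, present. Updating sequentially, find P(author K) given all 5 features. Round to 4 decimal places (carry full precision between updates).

0.0248

After 'absent': normaliser = 0.75·0.3500 + 0.15·0.2500 + 0.4·0.4000; P(author K) ≈ 0.5707, P(author Q) ≈ 0.0815, P(author M) ≈ 0.3478
After 'present': normaliser = 0.25·0.5707 + 0.85·0.0815 + 0.6·0.3478; P(author K) ≈ 0.3391, P(author Q) ≈ 0.1647, P(author M) ≈ 0.4961
After 'present': normaliser = 0.25·0.3391 + 0.85·0.1647 + 0.6·0.4961; P(author K) ≈ 0.1623, P(author Q) ≈ 0.2680, P(author M) ≈ 0.5697
After 'present': normaliser = 0.25·0.1623 + 0.85·0.2680 + 0.6·0.5697; P(author K) ≈ 0.0665, P(author Q) ≈ 0.3733, P(author M) ≈ 0.5602
After 'present': normaliser = 0.25·0.0665 + 0.85·0.3733 + 0.6·0.5602; P(author K) ≈ 0.0248, P(author Q) ≈ 0.4736, P(author M) ≈ 0.5016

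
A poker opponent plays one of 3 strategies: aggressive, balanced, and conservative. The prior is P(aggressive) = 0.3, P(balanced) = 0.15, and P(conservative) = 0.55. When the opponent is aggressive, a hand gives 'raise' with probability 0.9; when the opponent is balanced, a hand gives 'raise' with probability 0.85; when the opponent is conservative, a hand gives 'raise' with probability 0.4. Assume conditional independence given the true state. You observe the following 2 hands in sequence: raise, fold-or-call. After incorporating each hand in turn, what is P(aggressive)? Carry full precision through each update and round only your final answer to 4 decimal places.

0.1516

Apply Bayes' rule sequentially, carrying P(aggressive) forward.
After 'raise': normaliser = 0.9·0.3000 + 0.85·0.1500 + 0.4·0.5500; P(aggressive) ≈ 0.4372, P(balanced) ≈ 0.2065, P(conservative) ≈ 0.3563
After 'fold-or-call': normaliser = 0.1·0.4372 + 0.15·0.2065 + 0.6·0.3563; P(aggressive) ≈ 0.1516, P(balanced) ≈ 0.1074, P(conservative) ≈ 0.7411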